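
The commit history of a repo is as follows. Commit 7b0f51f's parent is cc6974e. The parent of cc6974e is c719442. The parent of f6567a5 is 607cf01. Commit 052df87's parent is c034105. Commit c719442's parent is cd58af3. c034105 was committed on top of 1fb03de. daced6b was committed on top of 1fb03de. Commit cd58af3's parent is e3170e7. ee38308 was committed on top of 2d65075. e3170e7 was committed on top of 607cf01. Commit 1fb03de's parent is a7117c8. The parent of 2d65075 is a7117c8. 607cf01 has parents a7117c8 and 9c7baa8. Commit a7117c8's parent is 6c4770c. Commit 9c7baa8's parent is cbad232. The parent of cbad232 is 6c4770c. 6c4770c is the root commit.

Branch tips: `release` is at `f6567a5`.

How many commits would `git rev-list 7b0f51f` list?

Walking parent pointers from 7b0f51f: reachable set = {607cf01, 6c4770c, 7b0f51f, 9c7baa8, a7117c8, c719442, cbad232, cc6974e, cd58af3, e3170e7}.
That is 10 commits.

10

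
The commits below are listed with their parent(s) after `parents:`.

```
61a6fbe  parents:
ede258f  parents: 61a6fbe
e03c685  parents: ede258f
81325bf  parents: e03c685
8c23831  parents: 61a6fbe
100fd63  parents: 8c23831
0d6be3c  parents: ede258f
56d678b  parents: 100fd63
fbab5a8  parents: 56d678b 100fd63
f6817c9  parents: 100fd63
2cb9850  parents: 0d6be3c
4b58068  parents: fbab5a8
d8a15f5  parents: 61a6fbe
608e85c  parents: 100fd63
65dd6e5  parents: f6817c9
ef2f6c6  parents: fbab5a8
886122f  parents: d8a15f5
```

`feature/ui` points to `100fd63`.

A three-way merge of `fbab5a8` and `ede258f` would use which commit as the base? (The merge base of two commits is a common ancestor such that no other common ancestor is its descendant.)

61a6fbe

Ancestors of fbab5a8: {100fd63, 56d678b, 61a6fbe, 8c23831, fbab5a8}.
Ancestors of ede258f: {61a6fbe, ede258f}.
Common ancestors: {61a6fbe}.
The only common ancestor is 61a6fbe, so it is the merge base.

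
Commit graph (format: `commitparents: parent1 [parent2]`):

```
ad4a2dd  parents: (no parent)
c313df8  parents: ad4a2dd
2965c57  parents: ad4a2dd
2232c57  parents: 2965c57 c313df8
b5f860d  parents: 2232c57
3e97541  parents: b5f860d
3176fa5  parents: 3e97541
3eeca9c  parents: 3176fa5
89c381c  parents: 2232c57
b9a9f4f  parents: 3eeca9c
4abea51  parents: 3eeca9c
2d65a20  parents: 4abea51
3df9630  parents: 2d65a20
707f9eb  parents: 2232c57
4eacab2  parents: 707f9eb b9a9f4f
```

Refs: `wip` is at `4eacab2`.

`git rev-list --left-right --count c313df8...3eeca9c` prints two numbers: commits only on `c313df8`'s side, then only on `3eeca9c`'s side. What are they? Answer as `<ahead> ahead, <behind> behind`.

0 ahead, 6 behind

Reachable from c313df8: {ad4a2dd, c313df8}.
Reachable from 3eeca9c: {2232c57, 2965c57, 3176fa5, 3e97541, 3eeca9c, ad4a2dd, b5f860d, c313df8}.
Only in c313df8's history (ahead): {} — 0.
Only in 3eeca9c's history (behind): {2232c57, 2965c57, 3176fa5, 3e97541, 3eeca9c, b5f860d} — 6.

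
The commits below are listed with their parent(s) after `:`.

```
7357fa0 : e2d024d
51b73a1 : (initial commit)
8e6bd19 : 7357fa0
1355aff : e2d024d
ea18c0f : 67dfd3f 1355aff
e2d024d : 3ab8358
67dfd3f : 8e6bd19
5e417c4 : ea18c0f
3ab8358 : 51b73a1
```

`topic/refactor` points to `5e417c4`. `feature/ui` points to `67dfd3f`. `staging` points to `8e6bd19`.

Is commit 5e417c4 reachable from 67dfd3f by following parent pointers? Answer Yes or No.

No

Ancestors of 67dfd3f: {3ab8358, 51b73a1, 67dfd3f, 7357fa0, 8e6bd19, e2d024d}.
5e417c4 is not in that set, so it is not an ancestor of 67dfd3f.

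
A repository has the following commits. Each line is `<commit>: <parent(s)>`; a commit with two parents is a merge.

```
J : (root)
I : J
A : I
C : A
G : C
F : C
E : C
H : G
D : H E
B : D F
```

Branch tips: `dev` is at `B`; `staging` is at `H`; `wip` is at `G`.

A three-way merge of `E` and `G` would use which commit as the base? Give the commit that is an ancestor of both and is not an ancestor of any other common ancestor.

C

Ancestors of E: {A, C, E, I, J}.
Ancestors of G: {A, C, G, I, J}.
Common ancestors: {A, C, I, J}.
Among these, C is not an ancestor of any other common ancestor — it is the merge base.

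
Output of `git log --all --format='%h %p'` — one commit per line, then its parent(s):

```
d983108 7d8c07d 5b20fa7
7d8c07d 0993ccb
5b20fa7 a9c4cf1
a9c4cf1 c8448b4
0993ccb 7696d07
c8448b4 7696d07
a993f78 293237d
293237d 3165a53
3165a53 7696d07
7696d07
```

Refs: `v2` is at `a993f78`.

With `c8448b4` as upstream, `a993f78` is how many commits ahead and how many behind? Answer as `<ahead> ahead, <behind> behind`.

Reachable from a993f78: {293237d, 3165a53, 7696d07, a993f78}.
Reachable from c8448b4: {7696d07, c8448b4}.
Only in a993f78's history (ahead): {293237d, 3165a53, a993f78} — 3.
Only in c8448b4's history (behind): {c8448b4} — 1.

3 ahead, 1 behind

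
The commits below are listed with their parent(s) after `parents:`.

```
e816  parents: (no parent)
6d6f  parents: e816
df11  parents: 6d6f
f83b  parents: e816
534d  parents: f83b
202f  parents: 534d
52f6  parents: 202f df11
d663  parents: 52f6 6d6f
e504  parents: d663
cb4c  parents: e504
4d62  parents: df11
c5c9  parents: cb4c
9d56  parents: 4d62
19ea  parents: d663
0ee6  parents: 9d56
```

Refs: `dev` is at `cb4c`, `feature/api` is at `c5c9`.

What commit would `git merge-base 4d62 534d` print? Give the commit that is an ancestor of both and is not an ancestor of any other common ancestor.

Ancestors of 4d62: {4d62, 6d6f, df11, e816}.
Ancestors of 534d: {534d, e816, f83b}.
Common ancestors: {e816}.
The only common ancestor is e816, so it is the merge base.

e816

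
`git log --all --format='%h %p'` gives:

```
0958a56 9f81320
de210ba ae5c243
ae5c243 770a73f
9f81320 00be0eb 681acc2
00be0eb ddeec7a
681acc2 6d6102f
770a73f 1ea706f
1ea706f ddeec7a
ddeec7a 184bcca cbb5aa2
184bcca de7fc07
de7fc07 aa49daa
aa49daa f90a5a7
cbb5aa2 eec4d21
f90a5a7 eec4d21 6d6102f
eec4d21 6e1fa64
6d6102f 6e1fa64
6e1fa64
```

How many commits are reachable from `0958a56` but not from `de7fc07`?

7

Reachable from 0958a56: {00be0eb, 0958a56, 184bcca, 681acc2, 6d6102f, 6e1fa64, 9f81320, aa49daa, cbb5aa2, ddeec7a, de7fc07, eec4d21, f90a5a7}.
Reachable from de7fc07: {6d6102f, 6e1fa64, aa49daa, de7fc07, eec4d21, f90a5a7}.
In 0958a56's history but not de7fc07's: {00be0eb, 0958a56, 184bcca, 681acc2, 9f81320, cbb5aa2, ddeec7a} — 7 commits.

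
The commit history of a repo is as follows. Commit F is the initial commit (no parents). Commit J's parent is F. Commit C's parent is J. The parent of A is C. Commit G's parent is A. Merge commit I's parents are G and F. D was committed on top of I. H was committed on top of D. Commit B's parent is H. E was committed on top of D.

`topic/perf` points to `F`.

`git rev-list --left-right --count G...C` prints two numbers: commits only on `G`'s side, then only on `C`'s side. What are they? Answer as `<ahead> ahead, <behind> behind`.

2 ahead, 0 behind

Reachable from G: {A, C, F, G, J}.
Reachable from C: {C, F, J}.
Only in G's history (ahead): {A, G} — 2.
Only in C's history (behind): {} — 0.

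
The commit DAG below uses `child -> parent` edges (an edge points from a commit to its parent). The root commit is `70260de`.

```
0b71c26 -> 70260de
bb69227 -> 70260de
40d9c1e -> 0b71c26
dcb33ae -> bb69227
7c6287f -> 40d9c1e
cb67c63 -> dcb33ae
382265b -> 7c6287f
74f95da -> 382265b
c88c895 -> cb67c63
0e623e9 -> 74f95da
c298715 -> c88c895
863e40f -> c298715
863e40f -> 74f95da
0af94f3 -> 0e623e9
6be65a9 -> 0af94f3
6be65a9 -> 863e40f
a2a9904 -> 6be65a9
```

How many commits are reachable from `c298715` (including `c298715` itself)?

6

Walking parent pointers from c298715: reachable set = {70260de, bb69227, c298715, c88c895, cb67c63, dcb33ae}.
That is 6 commits.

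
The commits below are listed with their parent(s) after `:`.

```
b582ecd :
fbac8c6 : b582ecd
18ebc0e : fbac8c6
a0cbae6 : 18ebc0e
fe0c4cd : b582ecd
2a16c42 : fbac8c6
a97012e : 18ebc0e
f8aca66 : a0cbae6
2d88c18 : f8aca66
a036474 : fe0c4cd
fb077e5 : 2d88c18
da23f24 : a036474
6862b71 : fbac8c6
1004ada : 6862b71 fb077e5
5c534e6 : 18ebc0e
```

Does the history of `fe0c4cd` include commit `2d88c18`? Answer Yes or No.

Ancestors of fe0c4cd: {b582ecd, fe0c4cd}.
2d88c18 is not in that set, so it is not an ancestor of fe0c4cd.

No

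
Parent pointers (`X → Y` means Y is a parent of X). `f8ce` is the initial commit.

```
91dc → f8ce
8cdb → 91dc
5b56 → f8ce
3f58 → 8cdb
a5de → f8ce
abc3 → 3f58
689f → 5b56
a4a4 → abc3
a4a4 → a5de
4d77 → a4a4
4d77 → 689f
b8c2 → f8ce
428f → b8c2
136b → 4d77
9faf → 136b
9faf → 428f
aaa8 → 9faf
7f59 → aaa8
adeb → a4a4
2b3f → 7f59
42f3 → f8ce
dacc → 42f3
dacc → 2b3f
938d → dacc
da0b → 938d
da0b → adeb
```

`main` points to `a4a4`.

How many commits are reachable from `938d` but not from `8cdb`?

Reachable from 938d: {136b, 2b3f, 3f58, 428f, 42f3, 4d77, 5b56, 689f, 7f59, 8cdb, 91dc, 938d, 9faf, a4a4, a5de, aaa8, abc3, b8c2, dacc, f8ce}.
Reachable from 8cdb: {8cdb, 91dc, f8ce}.
In 938d's history but not 8cdb's: {136b, 2b3f, 3f58, 428f, 42f3, 4d77, 5b56, 689f, 7f59, 938d, 9faf, a4a4, a5de, aaa8, abc3, b8c2, dacc} — 17 commits.

17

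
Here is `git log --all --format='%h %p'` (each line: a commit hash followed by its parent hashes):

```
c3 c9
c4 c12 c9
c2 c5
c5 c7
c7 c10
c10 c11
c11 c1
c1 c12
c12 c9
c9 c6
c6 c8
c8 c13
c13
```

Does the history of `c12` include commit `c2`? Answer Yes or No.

No

Ancestors of c12: {c12, c13, c6, c8, c9}.
c2 is not in that set, so it is not an ancestor of c12.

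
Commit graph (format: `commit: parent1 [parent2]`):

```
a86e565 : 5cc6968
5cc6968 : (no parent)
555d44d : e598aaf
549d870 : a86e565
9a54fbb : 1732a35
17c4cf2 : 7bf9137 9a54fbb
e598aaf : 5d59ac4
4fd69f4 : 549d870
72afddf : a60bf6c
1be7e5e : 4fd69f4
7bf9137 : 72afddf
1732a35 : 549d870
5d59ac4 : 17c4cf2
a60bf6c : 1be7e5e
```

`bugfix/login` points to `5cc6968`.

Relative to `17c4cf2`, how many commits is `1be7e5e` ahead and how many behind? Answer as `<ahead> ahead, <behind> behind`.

0 ahead, 6 behind

Reachable from 1be7e5e: {1be7e5e, 4fd69f4, 549d870, 5cc6968, a86e565}.
Reachable from 17c4cf2: {1732a35, 17c4cf2, 1be7e5e, 4fd69f4, 549d870, 5cc6968, 72afddf, 7bf9137, 9a54fbb, a60bf6c, a86e565}.
Only in 1be7e5e's history (ahead): {} — 0.
Only in 17c4cf2's history (behind): {1732a35, 17c4cf2, 72afddf, 7bf9137, 9a54fbb, a60bf6c} — 6.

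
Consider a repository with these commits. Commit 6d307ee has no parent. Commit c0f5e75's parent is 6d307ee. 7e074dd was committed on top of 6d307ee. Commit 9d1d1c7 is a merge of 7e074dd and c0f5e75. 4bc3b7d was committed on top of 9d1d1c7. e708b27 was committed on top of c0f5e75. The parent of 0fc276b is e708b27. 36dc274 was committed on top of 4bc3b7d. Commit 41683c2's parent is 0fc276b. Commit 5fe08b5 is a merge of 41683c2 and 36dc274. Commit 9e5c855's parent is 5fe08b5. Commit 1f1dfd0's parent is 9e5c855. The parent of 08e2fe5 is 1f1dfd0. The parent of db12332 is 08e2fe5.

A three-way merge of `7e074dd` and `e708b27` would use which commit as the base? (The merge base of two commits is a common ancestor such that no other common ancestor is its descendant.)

6d307ee

Ancestors of 7e074dd: {6d307ee, 7e074dd}.
Ancestors of e708b27: {6d307ee, c0f5e75, e708b27}.
Common ancestors: {6d307ee}.
The only common ancestor is 6d307ee, so it is the merge base.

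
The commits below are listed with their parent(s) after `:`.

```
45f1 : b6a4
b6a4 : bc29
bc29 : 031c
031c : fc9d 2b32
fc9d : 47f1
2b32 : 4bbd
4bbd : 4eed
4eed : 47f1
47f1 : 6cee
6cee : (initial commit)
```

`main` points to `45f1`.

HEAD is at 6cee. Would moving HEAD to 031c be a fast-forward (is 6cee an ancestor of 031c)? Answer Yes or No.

Yes

A fast-forward from 6cee to 031c is possible iff 6cee is an ancestor of 031c.
Ancestors of 031c: {031c, 2b32, 47f1, 4bbd, 4eed, 6cee, fc9d}.
6cee is among them, so fast-forward is possible.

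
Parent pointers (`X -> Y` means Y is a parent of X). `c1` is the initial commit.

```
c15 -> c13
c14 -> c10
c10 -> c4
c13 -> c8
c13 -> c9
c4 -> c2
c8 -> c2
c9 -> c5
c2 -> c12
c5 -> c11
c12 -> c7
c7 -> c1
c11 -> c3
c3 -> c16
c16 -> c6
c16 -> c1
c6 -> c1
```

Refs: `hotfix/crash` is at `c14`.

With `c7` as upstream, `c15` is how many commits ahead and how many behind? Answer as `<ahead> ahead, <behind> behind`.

Reachable from c15: {c1, c11, c12, c13, c15, c16, c2, c3, c5, c6, c7, c8, c9}.
Reachable from c7: {c1, c7}.
Only in c15's history (ahead): {c11, c12, c13, c15, c16, c2, c3, c5, c6, c8, c9} — 11.
Only in c7's history (behind): {} — 0.

11 ahead, 0 behind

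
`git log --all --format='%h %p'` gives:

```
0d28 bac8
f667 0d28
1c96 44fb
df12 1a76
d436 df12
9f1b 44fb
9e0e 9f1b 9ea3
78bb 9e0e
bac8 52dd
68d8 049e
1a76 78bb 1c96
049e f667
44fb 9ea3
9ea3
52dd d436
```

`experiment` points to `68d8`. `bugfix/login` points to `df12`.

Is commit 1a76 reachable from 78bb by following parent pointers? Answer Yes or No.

No

Ancestors of 78bb: {44fb, 78bb, 9e0e, 9ea3, 9f1b}.
1a76 is not in that set, so it is not an ancestor of 78bb.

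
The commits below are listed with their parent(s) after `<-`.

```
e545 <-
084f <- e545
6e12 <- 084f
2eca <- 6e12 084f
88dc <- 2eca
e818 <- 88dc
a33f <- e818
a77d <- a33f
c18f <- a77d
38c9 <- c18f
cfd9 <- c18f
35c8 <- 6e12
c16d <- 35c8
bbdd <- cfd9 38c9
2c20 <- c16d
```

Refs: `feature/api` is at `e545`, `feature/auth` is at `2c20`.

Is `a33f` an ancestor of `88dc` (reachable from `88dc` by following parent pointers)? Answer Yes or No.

No

Ancestors of 88dc: {084f, 2eca, 6e12, 88dc, e545}.
a33f is not in that set, so it is not an ancestor of 88dc.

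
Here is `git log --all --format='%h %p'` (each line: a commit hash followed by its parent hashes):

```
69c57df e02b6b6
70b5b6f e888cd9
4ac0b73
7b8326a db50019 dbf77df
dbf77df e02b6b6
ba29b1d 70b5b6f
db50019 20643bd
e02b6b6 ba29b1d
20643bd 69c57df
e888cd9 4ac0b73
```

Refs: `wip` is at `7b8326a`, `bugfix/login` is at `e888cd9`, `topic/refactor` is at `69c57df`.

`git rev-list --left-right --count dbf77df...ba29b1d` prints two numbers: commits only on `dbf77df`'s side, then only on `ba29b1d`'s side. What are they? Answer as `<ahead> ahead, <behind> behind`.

2 ahead, 0 behind

Reachable from dbf77df: {4ac0b73, 70b5b6f, ba29b1d, dbf77df, e02b6b6, e888cd9}.
Reachable from ba29b1d: {4ac0b73, 70b5b6f, ba29b1d, e888cd9}.
Only in dbf77df's history (ahead): {dbf77df, e02b6b6} — 2.
Only in ba29b1d's history (behind): {} — 0.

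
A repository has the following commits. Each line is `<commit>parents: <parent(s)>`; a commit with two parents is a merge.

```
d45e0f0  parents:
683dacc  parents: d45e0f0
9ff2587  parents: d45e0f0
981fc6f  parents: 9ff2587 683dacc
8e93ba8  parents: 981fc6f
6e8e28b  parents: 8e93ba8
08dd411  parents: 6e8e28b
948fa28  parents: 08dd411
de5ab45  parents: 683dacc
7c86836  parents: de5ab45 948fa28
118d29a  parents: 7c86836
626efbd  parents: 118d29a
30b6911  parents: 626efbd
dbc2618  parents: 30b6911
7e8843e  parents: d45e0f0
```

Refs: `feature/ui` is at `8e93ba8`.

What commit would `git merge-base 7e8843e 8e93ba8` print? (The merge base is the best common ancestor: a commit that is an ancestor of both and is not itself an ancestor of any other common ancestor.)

Ancestors of 7e8843e: {7e8843e, d45e0f0}.
Ancestors of 8e93ba8: {683dacc, 8e93ba8, 981fc6f, 9ff2587, d45e0f0}.
Common ancestors: {d45e0f0}.
The only common ancestor is d45e0f0, so it is the merge base.

d45e0f0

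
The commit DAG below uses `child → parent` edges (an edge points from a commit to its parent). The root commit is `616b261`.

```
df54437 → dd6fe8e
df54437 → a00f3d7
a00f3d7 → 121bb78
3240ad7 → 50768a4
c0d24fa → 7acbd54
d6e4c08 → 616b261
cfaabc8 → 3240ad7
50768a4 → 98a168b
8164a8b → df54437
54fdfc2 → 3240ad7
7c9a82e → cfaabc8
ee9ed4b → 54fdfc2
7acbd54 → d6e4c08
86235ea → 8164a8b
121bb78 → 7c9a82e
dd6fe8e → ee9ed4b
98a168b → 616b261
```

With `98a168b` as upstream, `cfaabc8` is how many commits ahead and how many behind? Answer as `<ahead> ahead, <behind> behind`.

3 ahead, 0 behind

Reachable from cfaabc8: {3240ad7, 50768a4, 616b261, 98a168b, cfaabc8}.
Reachable from 98a168b: {616b261, 98a168b}.
Only in cfaabc8's history (ahead): {3240ad7, 50768a4, cfaabc8} — 3.
Only in 98a168b's history (behind): {} — 0.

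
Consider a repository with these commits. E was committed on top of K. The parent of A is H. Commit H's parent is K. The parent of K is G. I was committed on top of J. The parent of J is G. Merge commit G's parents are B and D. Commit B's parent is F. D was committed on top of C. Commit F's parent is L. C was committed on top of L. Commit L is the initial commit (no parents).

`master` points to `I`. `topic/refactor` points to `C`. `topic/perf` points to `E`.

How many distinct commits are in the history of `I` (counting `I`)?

8

Walking parent pointers from I: reachable set = {B, C, D, F, G, I, J, L}.
That is 8 commits.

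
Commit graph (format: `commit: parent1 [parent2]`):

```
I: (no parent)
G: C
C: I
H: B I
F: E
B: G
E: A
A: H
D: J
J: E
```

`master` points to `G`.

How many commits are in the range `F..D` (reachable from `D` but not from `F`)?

Reachable from D: {A, B, C, D, E, G, H, I, J}.
Reachable from F: {A, B, C, E, F, G, H, I}.
In D's history but not F's: {D, J} — 2 commits.

2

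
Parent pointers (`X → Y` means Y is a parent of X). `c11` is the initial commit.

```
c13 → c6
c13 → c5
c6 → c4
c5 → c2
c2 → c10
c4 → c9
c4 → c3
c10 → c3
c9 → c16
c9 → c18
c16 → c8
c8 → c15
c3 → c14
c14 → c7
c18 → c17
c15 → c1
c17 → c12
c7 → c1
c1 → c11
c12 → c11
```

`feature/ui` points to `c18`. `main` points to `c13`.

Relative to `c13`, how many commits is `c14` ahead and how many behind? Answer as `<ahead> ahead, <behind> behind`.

Reachable from c14: {c1, c11, c14, c7}.
Reachable from c13: {c1, c10, c11, c12, c13, c14, c15, c16, c17, c18, c2, c3, c4, c5, c6, c7, c8, c9}.
Only in c14's history (ahead): {} — 0.
Only in c13's history (behind): {c10, c12, c13, c15, c16, c17, c18, c2, c3, c4, c5, c6, c8, c9} — 14.

0 ahead, 14 behind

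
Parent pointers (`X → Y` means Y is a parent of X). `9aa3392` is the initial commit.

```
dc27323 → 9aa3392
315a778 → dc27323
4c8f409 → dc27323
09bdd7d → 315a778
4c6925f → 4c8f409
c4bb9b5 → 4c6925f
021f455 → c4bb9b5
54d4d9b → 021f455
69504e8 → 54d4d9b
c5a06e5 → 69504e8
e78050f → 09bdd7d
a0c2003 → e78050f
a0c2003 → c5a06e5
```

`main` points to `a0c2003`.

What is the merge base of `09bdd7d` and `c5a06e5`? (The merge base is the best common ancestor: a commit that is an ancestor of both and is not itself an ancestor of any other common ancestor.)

dc27323

Ancestors of 09bdd7d: {09bdd7d, 315a778, 9aa3392, dc27323}.
Ancestors of c5a06e5: {021f455, 4c6925f, 4c8f409, 54d4d9b, 69504e8, 9aa3392, c4bb9b5, c5a06e5, dc27323}.
Common ancestors: {9aa3392, dc27323}.
Among these, dc27323 is not an ancestor of any other common ancestor — it is the merge base.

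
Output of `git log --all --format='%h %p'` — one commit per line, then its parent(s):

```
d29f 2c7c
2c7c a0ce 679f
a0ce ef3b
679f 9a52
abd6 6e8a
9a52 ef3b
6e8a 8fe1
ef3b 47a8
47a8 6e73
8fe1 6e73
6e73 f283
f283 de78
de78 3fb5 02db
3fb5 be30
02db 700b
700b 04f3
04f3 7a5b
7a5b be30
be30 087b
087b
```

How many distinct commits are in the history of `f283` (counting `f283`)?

9

Walking parent pointers from f283: reachable set = {02db, 04f3, 087b, 3fb5, 700b, 7a5b, be30, de78, f283}.
That is 9 commits.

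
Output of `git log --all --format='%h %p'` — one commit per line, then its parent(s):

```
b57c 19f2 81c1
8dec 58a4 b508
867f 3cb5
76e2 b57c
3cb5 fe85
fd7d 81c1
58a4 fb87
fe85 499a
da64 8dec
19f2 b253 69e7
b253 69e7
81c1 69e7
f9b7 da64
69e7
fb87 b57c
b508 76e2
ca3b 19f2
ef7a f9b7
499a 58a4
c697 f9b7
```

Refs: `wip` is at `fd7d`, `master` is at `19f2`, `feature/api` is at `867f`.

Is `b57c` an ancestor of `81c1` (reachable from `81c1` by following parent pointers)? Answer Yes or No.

No

Ancestors of 81c1: {69e7, 81c1}.
b57c is not in that set, so it is not an ancestor of 81c1.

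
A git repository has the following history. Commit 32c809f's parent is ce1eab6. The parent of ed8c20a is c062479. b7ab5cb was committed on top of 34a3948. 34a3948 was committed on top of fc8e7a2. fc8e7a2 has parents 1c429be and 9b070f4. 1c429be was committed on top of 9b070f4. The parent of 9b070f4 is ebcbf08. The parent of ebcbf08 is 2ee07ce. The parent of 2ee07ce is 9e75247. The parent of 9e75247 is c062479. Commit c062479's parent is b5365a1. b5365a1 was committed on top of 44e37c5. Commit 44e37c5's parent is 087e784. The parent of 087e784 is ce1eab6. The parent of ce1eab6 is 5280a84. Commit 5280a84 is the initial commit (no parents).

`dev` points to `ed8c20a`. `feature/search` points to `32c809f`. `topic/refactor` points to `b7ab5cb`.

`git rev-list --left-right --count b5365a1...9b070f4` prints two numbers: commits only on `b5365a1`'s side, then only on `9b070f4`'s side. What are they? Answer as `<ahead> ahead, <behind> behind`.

0 ahead, 5 behind

Reachable from b5365a1: {087e784, 44e37c5, 5280a84, b5365a1, ce1eab6}.
Reachable from 9b070f4: {087e784, 2ee07ce, 44e37c5, 5280a84, 9b070f4, 9e75247, b5365a1, c062479, ce1eab6, ebcbf08}.
Only in b5365a1's history (ahead): {} — 0.
Only in 9b070f4's history (behind): {2ee07ce, 9b070f4, 9e75247, c062479, ebcbf08} — 5.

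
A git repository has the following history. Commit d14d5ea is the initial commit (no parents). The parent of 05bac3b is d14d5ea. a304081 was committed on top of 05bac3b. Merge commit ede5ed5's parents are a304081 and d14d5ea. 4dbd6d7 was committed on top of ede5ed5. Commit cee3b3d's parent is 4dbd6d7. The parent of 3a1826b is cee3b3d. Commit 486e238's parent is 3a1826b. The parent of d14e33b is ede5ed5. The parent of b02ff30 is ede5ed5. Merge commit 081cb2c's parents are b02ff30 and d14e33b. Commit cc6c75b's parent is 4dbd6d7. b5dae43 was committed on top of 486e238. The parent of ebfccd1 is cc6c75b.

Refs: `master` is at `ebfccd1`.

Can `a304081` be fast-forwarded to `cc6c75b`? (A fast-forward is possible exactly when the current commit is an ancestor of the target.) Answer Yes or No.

Yes

A fast-forward from a304081 to cc6c75b is possible iff a304081 is an ancestor of cc6c75b.
Ancestors of cc6c75b: {05bac3b, 4dbd6d7, a304081, cc6c75b, d14d5ea, ede5ed5}.
a304081 is among them, so fast-forward is possible.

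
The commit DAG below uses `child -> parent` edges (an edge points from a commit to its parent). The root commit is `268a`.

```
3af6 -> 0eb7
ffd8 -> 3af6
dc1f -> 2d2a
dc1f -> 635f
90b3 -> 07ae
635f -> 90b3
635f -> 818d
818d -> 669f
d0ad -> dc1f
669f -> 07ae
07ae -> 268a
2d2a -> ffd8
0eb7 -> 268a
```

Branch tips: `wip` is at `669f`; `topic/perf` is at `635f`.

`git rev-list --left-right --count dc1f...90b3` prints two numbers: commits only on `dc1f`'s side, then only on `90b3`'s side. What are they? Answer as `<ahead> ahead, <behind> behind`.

8 ahead, 0 behind

Reachable from dc1f: {07ae, 0eb7, 268a, 2d2a, 3af6, 635f, 669f, 818d, 90b3, dc1f, ffd8}.
Reachable from 90b3: {07ae, 268a, 90b3}.
Only in dc1f's history (ahead): {0eb7, 2d2a, 3af6, 635f, 669f, 818d, dc1f, ffd8} — 8.
Only in 90b3's history (behind): {} — 0.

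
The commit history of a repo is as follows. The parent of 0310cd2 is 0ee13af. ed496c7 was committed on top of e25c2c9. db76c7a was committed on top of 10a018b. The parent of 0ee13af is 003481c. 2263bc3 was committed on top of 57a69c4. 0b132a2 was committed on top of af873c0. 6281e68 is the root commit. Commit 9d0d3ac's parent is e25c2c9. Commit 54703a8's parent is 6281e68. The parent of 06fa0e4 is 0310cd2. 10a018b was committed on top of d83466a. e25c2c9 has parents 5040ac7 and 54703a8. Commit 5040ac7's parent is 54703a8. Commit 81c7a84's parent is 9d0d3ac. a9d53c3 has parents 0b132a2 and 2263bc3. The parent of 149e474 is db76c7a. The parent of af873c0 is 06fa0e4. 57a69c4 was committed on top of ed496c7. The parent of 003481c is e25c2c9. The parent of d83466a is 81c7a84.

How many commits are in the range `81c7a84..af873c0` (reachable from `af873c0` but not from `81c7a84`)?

Reachable from af873c0: {003481c, 0310cd2, 06fa0e4, 0ee13af, 5040ac7, 54703a8, 6281e68, af873c0, e25c2c9}.
Reachable from 81c7a84: {5040ac7, 54703a8, 6281e68, 81c7a84, 9d0d3ac, e25c2c9}.
In af873c0's history but not 81c7a84's: {003481c, 0310cd2, 06fa0e4, 0ee13af, af873c0} — 5 commits.

5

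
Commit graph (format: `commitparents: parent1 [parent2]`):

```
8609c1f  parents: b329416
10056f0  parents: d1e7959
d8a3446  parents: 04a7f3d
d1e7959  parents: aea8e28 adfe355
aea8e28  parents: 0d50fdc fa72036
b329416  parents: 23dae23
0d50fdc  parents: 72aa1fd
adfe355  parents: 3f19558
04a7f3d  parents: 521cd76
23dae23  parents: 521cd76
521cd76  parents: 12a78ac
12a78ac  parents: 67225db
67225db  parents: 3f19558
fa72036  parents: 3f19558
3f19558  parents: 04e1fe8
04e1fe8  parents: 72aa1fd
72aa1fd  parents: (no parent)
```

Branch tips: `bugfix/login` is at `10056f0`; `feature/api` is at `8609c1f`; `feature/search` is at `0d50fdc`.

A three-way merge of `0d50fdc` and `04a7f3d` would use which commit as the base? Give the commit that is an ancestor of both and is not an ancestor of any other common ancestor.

Ancestors of 0d50fdc: {0d50fdc, 72aa1fd}.
Ancestors of 04a7f3d: {04a7f3d, 04e1fe8, 12a78ac, 3f19558, 521cd76, 67225db, 72aa1fd}.
Common ancestors: {72aa1fd}.
The only common ancestor is 72aa1fd, so it is the merge base.

72aa1fd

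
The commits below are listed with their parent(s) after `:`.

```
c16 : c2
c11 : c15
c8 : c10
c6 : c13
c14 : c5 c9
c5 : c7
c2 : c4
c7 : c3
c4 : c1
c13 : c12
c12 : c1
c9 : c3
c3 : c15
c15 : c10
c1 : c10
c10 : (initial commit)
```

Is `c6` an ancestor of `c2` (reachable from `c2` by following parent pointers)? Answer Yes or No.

Ancestors of c2: {c1, c10, c2, c4}.
c6 is not in that set, so it is not an ancestor of c2.

No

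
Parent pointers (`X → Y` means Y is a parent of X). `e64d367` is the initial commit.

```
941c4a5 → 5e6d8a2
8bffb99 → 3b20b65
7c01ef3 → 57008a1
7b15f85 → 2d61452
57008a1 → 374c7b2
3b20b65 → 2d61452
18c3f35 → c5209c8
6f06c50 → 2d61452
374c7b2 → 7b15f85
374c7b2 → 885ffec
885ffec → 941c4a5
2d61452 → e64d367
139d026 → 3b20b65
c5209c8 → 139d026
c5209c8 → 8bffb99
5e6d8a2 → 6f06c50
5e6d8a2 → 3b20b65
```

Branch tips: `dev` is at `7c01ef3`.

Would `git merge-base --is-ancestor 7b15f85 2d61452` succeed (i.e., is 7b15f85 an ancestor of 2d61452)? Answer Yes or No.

Ancestors of 2d61452: {2d61452, e64d367}.
7b15f85 is not in that set, so it is not an ancestor of 2d61452.

No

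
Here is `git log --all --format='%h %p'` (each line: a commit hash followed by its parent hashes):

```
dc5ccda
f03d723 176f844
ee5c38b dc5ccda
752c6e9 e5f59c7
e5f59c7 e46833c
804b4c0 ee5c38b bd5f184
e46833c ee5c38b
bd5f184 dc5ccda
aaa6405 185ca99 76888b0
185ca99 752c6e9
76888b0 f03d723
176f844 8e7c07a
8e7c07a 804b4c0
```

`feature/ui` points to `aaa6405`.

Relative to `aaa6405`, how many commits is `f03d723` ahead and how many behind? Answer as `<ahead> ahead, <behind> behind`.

0 ahead, 6 behind

Reachable from f03d723: {176f844, 804b4c0, 8e7c07a, bd5f184, dc5ccda, ee5c38b, f03d723}.
Reachable from aaa6405: {176f844, 185ca99, 752c6e9, 76888b0, 804b4c0, 8e7c07a, aaa6405, bd5f184, dc5ccda, e46833c, e5f59c7, ee5c38b, f03d723}.
Only in f03d723's history (ahead): {} — 0.
Only in aaa6405's history (behind): {185ca99, 752c6e9, 76888b0, aaa6405, e46833c, e5f59c7} — 6.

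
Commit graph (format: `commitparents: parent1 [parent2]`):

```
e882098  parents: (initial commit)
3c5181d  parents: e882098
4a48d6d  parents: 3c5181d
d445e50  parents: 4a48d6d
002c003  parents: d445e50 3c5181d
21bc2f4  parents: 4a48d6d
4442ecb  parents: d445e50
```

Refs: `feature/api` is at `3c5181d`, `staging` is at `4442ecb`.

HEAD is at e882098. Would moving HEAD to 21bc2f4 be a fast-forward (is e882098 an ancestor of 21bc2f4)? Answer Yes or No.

A fast-forward from e882098 to 21bc2f4 is possible iff e882098 is an ancestor of 21bc2f4.
Ancestors of 21bc2f4: {21bc2f4, 3c5181d, 4a48d6d, e882098}.
e882098 is among them, so fast-forward is possible.

Yes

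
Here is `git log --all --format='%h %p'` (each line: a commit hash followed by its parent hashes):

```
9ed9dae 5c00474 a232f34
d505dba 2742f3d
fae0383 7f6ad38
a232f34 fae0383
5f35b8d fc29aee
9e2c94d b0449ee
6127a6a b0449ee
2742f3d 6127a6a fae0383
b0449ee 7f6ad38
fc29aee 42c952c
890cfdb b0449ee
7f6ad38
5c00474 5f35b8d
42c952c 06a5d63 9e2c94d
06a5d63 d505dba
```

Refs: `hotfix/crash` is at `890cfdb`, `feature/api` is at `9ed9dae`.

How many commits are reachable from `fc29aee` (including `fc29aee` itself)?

10

Walking parent pointers from fc29aee: reachable set = {06a5d63, 2742f3d, 42c952c, 6127a6a, 7f6ad38, 9e2c94d, b0449ee, d505dba, fae0383, fc29aee}.
That is 10 commits.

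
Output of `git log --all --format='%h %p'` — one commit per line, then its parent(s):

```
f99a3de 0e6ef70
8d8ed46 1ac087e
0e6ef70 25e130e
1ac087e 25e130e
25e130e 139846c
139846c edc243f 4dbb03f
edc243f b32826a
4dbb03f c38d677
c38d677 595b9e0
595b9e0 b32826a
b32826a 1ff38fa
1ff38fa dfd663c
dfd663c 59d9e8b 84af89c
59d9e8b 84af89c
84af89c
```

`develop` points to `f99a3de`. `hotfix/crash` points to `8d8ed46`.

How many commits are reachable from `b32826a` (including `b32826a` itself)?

Walking parent pointers from b32826a: reachable set = {1ff38fa, 59d9e8b, 84af89c, b32826a, dfd663c}.
That is 5 commits.

5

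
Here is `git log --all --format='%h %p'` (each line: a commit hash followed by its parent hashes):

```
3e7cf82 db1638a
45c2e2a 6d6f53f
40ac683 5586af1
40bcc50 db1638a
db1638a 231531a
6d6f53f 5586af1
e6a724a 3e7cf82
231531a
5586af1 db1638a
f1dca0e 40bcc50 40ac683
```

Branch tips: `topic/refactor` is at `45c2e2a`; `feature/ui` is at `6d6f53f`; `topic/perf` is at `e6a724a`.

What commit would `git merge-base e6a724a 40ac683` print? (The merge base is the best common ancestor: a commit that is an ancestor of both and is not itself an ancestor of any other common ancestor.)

Ancestors of e6a724a: {231531a, 3e7cf82, db1638a, e6a724a}.
Ancestors of 40ac683: {231531a, 40ac683, 5586af1, db1638a}.
Common ancestors: {231531a, db1638a}.
Among these, db1638a is not an ancestor of any other common ancestor — it is the merge base.

db1638a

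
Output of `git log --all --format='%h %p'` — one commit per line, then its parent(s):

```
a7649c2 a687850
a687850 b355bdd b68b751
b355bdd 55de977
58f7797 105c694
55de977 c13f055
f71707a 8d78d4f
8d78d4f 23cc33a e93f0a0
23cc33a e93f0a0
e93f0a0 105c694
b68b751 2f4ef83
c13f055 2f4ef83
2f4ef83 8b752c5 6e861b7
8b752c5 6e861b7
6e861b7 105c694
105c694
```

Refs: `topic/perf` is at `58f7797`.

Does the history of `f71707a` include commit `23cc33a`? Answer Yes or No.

Yes

Ancestors of f71707a (commits reachable by following parents): {105c694, 23cc33a, 8d78d4f, e93f0a0, f71707a}.
23cc33a is in that set, so it is an ancestor of f71707a.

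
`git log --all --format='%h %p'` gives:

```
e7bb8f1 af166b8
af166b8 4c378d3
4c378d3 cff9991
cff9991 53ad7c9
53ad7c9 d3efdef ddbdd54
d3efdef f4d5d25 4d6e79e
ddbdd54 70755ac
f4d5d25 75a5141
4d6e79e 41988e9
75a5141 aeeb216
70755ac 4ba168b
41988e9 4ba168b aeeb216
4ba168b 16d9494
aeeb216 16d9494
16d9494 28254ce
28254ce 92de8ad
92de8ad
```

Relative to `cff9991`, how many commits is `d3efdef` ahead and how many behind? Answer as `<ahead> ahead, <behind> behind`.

0 ahead, 4 behind

Reachable from d3efdef: {16d9494, 28254ce, 41988e9, 4ba168b, 4d6e79e, 75a5141, 92de8ad, aeeb216, d3efdef, f4d5d25}.
Reachable from cff9991: {16d9494, 28254ce, 41988e9, 4ba168b, 4d6e79e, 53ad7c9, 70755ac, 75a5141, 92de8ad, aeeb216, cff9991, d3efdef, ddbdd54, f4d5d25}.
Only in d3efdef's history (ahead): {} — 0.
Only in cff9991's history (behind): {53ad7c9, 70755ac, cff9991, ddbdd54} — 4.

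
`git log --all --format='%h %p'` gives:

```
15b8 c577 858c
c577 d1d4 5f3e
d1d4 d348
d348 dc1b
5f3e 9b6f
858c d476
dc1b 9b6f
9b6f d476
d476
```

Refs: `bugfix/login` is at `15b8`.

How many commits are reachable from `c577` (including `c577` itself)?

7

Walking parent pointers from c577: reachable set = {5f3e, 9b6f, c577, d1d4, d348, d476, dc1b}.
That is 7 commits.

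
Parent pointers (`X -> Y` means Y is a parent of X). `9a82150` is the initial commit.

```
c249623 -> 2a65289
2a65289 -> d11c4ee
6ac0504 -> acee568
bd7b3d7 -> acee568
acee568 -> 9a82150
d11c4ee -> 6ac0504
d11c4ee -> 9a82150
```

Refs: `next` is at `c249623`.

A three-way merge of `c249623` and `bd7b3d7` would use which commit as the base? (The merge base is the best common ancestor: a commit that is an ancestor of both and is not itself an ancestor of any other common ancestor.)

acee568

Ancestors of c249623: {2a65289, 6ac0504, 9a82150, acee568, c249623, d11c4ee}.
Ancestors of bd7b3d7: {9a82150, acee568, bd7b3d7}.
Common ancestors: {9a82150, acee568}.
Among these, acee568 is not an ancestor of any other common ancestor — it is the merge base.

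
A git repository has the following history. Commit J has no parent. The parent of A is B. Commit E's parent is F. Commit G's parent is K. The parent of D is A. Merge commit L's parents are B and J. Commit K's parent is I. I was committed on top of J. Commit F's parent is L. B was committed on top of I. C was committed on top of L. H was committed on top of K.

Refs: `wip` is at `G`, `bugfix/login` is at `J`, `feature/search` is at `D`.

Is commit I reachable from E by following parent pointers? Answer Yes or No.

Ancestors of E (commits reachable by following parents): {B, E, F, I, J, L}.
I is in that set, so it is an ancestor of E.

Yes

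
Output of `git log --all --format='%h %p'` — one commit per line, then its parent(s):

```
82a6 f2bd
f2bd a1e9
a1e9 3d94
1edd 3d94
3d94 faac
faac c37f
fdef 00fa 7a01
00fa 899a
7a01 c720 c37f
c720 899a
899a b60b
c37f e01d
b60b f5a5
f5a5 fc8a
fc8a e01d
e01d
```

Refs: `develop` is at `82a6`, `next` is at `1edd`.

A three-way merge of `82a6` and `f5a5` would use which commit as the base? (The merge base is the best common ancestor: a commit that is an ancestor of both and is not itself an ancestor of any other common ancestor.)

Ancestors of 82a6: {3d94, 82a6, a1e9, c37f, e01d, f2bd, faac}.
Ancestors of f5a5: {e01d, f5a5, fc8a}.
Common ancestors: {e01d}.
The only common ancestor is e01d, so it is the merge base.

e01d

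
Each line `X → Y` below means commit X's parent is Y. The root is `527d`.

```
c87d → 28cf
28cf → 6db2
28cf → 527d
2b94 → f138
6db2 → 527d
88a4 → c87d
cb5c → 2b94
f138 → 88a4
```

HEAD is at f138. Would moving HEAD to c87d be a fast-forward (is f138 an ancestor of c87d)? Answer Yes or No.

No

A fast-forward from f138 to c87d is possible iff f138 is an ancestor of c87d.
Ancestors of c87d: {28cf, 527d, 6db2, c87d}.
f138 is not among them, so fast-forward is not possible.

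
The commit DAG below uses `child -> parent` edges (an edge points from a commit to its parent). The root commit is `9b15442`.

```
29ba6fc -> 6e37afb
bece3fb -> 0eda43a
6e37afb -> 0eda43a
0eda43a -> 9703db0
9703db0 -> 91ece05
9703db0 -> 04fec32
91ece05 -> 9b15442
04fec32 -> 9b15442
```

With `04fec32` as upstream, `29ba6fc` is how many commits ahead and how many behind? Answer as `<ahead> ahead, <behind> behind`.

Reachable from 29ba6fc: {04fec32, 0eda43a, 29ba6fc, 6e37afb, 91ece05, 9703db0, 9b15442}.
Reachable from 04fec32: {04fec32, 9b15442}.
Only in 29ba6fc's history (ahead): {0eda43a, 29ba6fc, 6e37afb, 91ece05, 9703db0} — 5.
Only in 04fec32's history (behind): {} — 0.

5 ahead, 0 behind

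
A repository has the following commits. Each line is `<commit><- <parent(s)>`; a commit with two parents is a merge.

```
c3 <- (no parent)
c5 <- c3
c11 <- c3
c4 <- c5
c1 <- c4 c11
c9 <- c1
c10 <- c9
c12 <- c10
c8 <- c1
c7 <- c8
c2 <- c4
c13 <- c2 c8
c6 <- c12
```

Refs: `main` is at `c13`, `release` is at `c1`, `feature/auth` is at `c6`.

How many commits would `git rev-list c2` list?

4

Walking parent pointers from c2: reachable set = {c2, c3, c4, c5}.
That is 4 commits.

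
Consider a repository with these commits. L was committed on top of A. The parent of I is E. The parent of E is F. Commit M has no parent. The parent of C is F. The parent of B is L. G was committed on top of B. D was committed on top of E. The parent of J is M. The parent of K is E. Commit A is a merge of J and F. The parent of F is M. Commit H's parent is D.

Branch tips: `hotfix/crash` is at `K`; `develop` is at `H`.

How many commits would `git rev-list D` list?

4

Walking parent pointers from D: reachable set = {D, E, F, M}.
That is 4 commits.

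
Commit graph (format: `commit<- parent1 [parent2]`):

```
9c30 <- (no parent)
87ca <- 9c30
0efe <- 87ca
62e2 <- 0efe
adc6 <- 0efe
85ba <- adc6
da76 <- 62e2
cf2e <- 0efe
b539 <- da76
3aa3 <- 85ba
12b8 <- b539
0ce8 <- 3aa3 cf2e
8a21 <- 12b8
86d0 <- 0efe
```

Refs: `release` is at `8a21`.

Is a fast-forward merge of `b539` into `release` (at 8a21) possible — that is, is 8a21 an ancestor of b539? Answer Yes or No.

A fast-forward from 8a21 to b539 is possible iff 8a21 is an ancestor of b539.
Ancestors of b539: {0efe, 62e2, 87ca, 9c30, b539, da76}.
8a21 is not among them, so fast-forward is not possible.

No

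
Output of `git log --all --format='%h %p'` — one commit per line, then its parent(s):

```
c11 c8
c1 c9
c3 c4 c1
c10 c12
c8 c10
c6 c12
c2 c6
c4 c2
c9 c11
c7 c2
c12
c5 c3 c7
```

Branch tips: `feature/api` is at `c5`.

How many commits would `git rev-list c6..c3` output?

8

Reachable from c3: {c1, c10, c11, c12, c2, c3, c4, c6, c8, c9}.
Reachable from c6: {c12, c6}.
In c3's history but not c6's: {c1, c10, c11, c2, c3, c4, c8, c9} — 8 commits.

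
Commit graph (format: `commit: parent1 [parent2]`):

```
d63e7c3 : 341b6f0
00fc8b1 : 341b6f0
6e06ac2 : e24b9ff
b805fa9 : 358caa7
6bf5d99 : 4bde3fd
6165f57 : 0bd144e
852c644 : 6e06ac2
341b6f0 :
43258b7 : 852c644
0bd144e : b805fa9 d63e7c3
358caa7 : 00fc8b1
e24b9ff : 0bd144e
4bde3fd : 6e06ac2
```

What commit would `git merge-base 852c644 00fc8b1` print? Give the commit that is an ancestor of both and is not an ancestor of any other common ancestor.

Ancestors of 852c644: {00fc8b1, 0bd144e, 341b6f0, 358caa7, 6e06ac2, 852c644, b805fa9, d63e7c3, e24b9ff}.
Ancestors of 00fc8b1: {00fc8b1, 341b6f0}.
Common ancestors: {00fc8b1, 341b6f0}.
Among these, 00fc8b1 is not an ancestor of any other common ancestor — it is the merge base.

00fc8b1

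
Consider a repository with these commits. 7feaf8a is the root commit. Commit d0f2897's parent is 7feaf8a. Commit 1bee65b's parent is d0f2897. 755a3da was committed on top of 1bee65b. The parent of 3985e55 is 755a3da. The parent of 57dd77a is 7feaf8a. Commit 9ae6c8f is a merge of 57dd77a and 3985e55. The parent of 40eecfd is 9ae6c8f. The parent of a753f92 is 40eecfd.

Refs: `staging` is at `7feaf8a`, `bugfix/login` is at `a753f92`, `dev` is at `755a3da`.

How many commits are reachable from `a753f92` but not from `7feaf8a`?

8

Reachable from a753f92: {1bee65b, 3985e55, 40eecfd, 57dd77a, 755a3da, 7feaf8a, 9ae6c8f, a753f92, d0f2897}.
Reachable from 7feaf8a: {7feaf8a}.
In a753f92's history but not 7feaf8a's: {1bee65b, 3985e55, 40eecfd, 57dd77a, 755a3da, 9ae6c8f, a753f92, d0f2897} — 8 commits.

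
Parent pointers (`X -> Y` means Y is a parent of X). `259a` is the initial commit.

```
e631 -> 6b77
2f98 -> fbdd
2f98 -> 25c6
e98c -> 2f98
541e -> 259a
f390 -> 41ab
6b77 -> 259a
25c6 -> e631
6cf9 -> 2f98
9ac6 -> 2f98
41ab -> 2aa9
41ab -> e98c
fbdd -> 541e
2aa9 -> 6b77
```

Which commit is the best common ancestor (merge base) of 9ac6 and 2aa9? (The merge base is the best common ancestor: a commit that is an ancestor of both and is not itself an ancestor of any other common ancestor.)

Ancestors of 9ac6: {259a, 25c6, 2f98, 541e, 6b77, 9ac6, e631, fbdd}.
Ancestors of 2aa9: {259a, 2aa9, 6b77}.
Common ancestors: {259a, 6b77}.
Among these, 6b77 is not an ancestor of any other common ancestor — it is the merge base.

6b77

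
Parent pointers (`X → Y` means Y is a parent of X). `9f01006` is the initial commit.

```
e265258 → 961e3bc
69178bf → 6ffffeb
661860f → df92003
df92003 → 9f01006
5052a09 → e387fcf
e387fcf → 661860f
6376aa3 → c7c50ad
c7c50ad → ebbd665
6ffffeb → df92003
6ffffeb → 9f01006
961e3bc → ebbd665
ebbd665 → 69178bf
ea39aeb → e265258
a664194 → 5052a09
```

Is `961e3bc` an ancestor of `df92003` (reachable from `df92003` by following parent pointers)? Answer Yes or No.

No

Ancestors of df92003: {9f01006, df92003}.
961e3bc is not in that set, so it is not an ancestor of df92003.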